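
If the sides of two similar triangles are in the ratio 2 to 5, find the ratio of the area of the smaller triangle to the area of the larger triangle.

Area scales with the square of linear dimensions. If every length is multiplied by 2/5, then the area is multiplied by (2/5)^2 = 4/25.
The area ratio is 4:25.

4:25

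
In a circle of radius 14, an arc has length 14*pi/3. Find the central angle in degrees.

θ = 360 × 14*pi/3 / (2π × 14) = 60° (rearranging arc length formula).

60°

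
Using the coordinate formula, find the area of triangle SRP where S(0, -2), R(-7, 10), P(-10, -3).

The Shoelace formula computes the area from vertex coordinates by summing cross products.
For vertices (0,-2), (-7,10), (-10,-3):
Signed sum = 0*10 - -7*-2 + -7*-3 - -10*10 + -10*-2 - 0*-3
= -14 + 121 + 20 = 127
Area = (1/2)|127| = 127/2.

127/2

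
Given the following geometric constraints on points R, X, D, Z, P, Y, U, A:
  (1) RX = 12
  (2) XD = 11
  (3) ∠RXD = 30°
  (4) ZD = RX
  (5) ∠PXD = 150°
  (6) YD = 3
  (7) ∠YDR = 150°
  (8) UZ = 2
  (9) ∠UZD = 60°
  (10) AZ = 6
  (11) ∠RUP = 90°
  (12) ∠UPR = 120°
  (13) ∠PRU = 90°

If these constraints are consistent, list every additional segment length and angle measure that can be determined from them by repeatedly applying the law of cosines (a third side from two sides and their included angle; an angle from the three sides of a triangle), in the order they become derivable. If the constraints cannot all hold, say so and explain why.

These constraints are not satisfiable: (11), (12) and (13) are the three interior angles of triangle RUP, which must sum to 180°, but 90° + 120° + 90° = 300°. No planar figure meets all of them, so nothing further can be derived.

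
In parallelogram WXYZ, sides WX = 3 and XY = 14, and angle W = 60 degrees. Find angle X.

In a parallelogram, consecutive angles are supplementary (sum to 180°).
angle X = 180 - angle W
angle X = 180 - 60
angle X = 120 degrees

120 degrees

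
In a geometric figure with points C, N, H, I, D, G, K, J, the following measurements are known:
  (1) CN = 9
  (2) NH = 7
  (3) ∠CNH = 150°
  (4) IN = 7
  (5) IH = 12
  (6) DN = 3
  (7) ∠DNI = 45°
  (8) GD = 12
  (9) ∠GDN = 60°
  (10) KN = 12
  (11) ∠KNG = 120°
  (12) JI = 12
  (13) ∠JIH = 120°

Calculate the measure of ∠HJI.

Step 1: By the law of cosines on triangle JIH: JH² = 12² + 12² − 2·12·12·cos(120°) = 432, so JH = 12·√3.
Step 2: By the inverse law of cosines on triangle HJI: cos(∠HJI) = ((12·√3)² + 12² − 12²) / (2·12·√3·12) = 432/498.83 = 0.866, so ∠HJI = 30°.

Therefore, the measure of angle ∠HJI = 30°.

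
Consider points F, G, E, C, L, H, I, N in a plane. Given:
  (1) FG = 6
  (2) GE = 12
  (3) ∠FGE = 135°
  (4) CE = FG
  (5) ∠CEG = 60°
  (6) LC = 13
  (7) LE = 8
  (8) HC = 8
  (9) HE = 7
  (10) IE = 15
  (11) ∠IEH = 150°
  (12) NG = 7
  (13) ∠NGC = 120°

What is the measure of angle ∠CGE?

From the given relations: CE = FG = 6.
Step 1: By the law of cosines on triangle GEC: GC² = 12² + 6² − 2·12·6·cos(60°) = 108, so GC = 6·√3.
Step 2: By the inverse law of cosines on triangle CGE: cos(∠CGE) = ((6·√3)² + 12² − 6²) / (2·6·√3·12) = 216/249.42 = 0.866, so ∠CGE = 30°.

Therefore, the measure of angle ∠CGE = 30°.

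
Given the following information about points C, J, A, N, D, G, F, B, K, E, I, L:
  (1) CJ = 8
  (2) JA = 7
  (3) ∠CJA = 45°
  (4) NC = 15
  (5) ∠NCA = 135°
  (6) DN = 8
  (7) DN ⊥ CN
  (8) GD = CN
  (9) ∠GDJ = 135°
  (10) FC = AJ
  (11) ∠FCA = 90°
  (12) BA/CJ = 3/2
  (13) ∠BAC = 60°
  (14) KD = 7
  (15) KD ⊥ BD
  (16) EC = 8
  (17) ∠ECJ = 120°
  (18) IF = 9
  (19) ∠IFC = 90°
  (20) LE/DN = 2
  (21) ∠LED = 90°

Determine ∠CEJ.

Step 1: By the law of cosines on triangle ECJ: EJ² = 8² + 8² − 2·8·8·cos(120°) = 192, so EJ = 8·√3.
Step 2: By the inverse law of cosines on triangle CEJ: cos(∠CEJ) = (8² + (8·√3)² − 8²) / (2·8·8·√3) = 192/221.7 = 0.866, so ∠CEJ = 30°.

Therefore, the measure of angle ∠CEJ = 30°.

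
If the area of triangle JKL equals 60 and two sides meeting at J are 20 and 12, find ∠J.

Area = (1/2) * a * b * sin(C)
sin(C) = 2 * Area / (a * b)
sin(C) = 2 * 60 / (20 * 12)
sin(C) = 1/2
C = arcsin(1/2) = 30°
Since sin(180° - C) = sin(C), the obtuse angle 150° gives the same area, so C = 30° or C = 150°.

30° or 150°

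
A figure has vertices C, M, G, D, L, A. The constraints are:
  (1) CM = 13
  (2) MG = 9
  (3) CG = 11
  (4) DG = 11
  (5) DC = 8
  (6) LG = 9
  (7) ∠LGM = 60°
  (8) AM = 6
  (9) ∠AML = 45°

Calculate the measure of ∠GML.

Step 1: By the law of cosines on triangle MGL: ML² = 9² + 9² − 2·9·9·cos(60°) = 81, so ML = 9.
Step 2: By the inverse law of cosines on triangle GML: cos(∠GML) = (9² + 9² − 9²) / (2·9·9) = 81/162 = 0.5, so ∠GML = 60°.

Therefore, the measure of angle ∠GML = 60°.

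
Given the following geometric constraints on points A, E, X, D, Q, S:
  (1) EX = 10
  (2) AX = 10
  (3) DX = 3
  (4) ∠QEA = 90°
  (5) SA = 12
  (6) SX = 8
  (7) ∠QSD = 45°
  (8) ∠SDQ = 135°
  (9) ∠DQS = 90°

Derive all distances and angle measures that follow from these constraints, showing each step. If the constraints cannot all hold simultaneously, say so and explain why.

These constraints are not satisfiable: (7), (8) and (9) are the three interior angles of triangle QSD, which must sum to 180°, but 45° + 135° + 90° = 270°. No planar figure meets all of them, so nothing further can be derived.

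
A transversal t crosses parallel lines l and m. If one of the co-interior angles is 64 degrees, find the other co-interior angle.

Co-interior angles sum to 180: 180 - 64 = 116 degrees.

116 degrees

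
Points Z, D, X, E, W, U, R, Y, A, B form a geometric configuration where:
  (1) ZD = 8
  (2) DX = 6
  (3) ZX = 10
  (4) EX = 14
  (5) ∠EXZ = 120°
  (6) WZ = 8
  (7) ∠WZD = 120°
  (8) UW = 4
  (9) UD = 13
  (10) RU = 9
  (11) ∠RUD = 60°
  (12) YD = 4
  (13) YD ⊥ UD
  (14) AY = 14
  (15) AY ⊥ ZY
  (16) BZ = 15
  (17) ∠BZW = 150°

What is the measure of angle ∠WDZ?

Step 1: By the law of cosines on triangle DZW: DW² = 8² + 8² − 2·8·8·cos(120°) = 192, so DW = 8·√3.
Step 2: By the inverse law of cosines on triangle WDZ: cos(∠WDZ) = ((8·√3)² + 8² − 8²) / (2·8·√3·8) = 192/221.7 = 0.866, so ∠WDZ = 30°.

Therefore, the measure of angle ∠WDZ = 30°.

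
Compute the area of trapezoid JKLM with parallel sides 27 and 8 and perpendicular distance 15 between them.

A trapezoid's area equals the midsegment times the height.
The midsegment is (27 + 8) / 2 = 35/2.
Area = 35/2 * 15 = 525/2.

525/2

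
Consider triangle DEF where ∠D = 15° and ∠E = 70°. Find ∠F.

The interior angles sum to 180°: angle F = 180 - 15 - 70 = 95°.
The triangle is obtuse (angles 15°, 70°, 95°).

95 degrees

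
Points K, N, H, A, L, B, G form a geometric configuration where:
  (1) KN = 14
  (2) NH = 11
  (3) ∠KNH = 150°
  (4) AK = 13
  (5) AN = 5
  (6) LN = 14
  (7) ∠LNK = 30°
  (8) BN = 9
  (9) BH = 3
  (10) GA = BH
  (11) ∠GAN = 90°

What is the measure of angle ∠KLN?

Step 1: By the law of cosines on triangle LNK: LK² = 14² + 14² − 2·14·14·cos(30°) = 52.52, so LK ≈ 7.25.
Step 2: By the inverse law of cosines on triangle KLN: cos(∠KLN) = (7.25² + 14² − 14²) / (2·7.25·14) = 52.52/202.91 = 0.2588, so ∠KLN = 75°.

Therefore, the measure of angle ∠KLN = 75°.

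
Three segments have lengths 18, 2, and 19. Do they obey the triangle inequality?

Yes.
The triangle inequality requires that the sum of any two sides exceeds the third.
Here 2 + 18 = 20 > 19, so the condition is met.

Yes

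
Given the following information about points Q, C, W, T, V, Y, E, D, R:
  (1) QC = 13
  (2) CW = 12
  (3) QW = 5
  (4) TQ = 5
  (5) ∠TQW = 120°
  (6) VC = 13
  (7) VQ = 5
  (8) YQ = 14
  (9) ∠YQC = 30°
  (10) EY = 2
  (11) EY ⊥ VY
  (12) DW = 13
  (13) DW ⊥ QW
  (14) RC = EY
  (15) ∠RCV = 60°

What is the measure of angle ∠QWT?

Step 1: By the law of cosines on triangle WQT: WT² = 5² + 5² − 2·5·5·cos(120°) = 75, so WT = 5·√3.
Step 2: By the inverse law of cosines on triangle QWT: cos(∠QWT) = (5² + (5·√3)² − 5²) / (2·5·5·√3) = 75/86.6 = 0.866, so ∠QWT = 30°.

Therefore, the measure of angle ∠QWT = 30°.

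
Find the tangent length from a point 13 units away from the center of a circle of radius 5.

The tangent, radius, and line from the external point to the center form a right triangle.
The right angle is where the tangent meets the radius.
By the Pythagorean theorem: tangent² + 5² = 13²
tangent² = 169 - 25 = 144
tangent = 12

12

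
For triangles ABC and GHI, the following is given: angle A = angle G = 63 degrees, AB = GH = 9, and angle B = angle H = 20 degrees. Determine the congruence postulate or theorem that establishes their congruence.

Consider the given information: angle A = angle G = 63 degrees, AB = GH = 9, and angle B = angle H = 20 degrees
This is not SAS or HL: SAS requires two sides and the included angle between them. HL only applies to right triangles with matching hypotenuse and leg.
The correct criterion is ASA. Two pairs of corresponding angles and the included side are equal (Angle-Side-Angle).

ASA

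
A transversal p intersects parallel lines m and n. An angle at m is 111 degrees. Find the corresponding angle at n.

Corresponding angles formed by parallel lines and a transversal are equal.
The given angle is 111 degrees.
The corresponding angle = 111 degrees.

111 degrees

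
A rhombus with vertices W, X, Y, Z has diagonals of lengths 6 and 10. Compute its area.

Area of a rhombus = (d1 * d2) / 2
Area = (6 * 10) / 2
Area = 60 / 2
Area = 30

30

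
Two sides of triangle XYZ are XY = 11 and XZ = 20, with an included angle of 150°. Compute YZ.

By the law of cosines: YZ^2 = XY^2 + XZ^2 - 2*XY*XZ*cos(X)
YZ^2 = 11^2 + 20^2 - 2*11*20*cos(150°)
YZ^2 = 121 + 400 - 440*(-sqrt(3)/2)
YZ^2 = 220*sqrt(3) + 521
YZ = sqrt(220*sqrt(3) + 521)

sqrt(220*sqrt(3) + 521)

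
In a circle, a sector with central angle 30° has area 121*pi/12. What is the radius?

The sector covers 30°/360° = 1/12 of the full circle.
Full circle area = 121*pi/12 / 1/12 = 121*pi.
Since full area = πr², we get r² = 121*pi/π = 121, so r = 11.

11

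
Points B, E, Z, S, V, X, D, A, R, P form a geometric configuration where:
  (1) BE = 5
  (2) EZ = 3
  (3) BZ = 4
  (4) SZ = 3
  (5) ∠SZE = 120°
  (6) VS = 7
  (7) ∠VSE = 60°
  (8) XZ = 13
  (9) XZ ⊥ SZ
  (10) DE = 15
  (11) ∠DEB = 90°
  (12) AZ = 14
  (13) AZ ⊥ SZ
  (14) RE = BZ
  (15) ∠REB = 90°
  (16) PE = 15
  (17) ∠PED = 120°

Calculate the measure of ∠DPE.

Step 1: By the law of cosines on triangle PED: PD² = 15² + 15² − 2·15·15·cos(120°) = 675, so PD = 15·√3.
Step 2: By the inverse law of cosines on triangle DPE: cos(∠DPE) = ((15·√3)² + 15² − 15²) / (2·15·√3·15) = 675/779.42 = 0.866, so ∠DPE = 30°.

Therefore, the measure of angle ∠DPE = 30°.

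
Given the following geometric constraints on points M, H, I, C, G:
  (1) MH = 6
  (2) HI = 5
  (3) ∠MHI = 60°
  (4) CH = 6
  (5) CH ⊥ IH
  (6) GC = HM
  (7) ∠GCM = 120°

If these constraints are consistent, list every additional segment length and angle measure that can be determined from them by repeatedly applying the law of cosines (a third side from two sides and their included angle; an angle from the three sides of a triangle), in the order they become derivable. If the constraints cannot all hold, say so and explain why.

The constraints are consistent. Derivable facts, in order:
After 1 step:
- IC = √61
- MI = √31
After 2 steps:
- ∠CIH = 50.19°
- ∠HCI = 39.81°
- ∠HIM = 68.95°
- ∠HMI = 51.05°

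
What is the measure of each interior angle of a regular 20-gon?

Each interior angle of a regular n-gon is (n - 2) * 180 / n.
For n = 20: (20 - 2) * 180 / 20 = 3240/20 = 162 degrees.

162 degrees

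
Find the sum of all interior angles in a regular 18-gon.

The sum of interior angles of an n-sided polygon is (n - 2) * 180.
For n = 18: (18 - 2) * 180 = 16 * 180 = 2880 degrees.

2880 degrees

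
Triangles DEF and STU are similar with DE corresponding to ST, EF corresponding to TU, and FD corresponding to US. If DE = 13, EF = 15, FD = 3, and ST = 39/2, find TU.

k = 39/2/13 = 3/2. TU = 3/2 * 15 = 45/2.

45/2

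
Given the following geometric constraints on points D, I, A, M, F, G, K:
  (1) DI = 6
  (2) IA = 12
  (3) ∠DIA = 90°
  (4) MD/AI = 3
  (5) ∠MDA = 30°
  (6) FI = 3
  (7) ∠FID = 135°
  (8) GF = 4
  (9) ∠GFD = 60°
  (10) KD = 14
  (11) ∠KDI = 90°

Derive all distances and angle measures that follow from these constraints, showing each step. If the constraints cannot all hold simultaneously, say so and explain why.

The constraints are consistent.

From the given relations:
  MD = 3·AI = 3·12 = 36

Step 1: From DI = 6, IA = 12, and ∠DIA = 90°, by the law of cosines:
  DA² = DI² + IA² - 2·DI·IA·cos(90°) = 36 + 144 - 0 = 180
  DA = 6·√5

Step 2: From DI = 6, IF = 3, and ∠DIF = 135°, by the law of cosines:
  DF² = DI² + IF² - 2·DI·IF·cos(135°) = 36 + 9 + 25.46 = 70.46
  DF ≈ 8.39

Step 3: From ID = 6, DK = 14, and ∠IDK = 90°, by the law of cosines:
  IK² = ID² + DK² - 2·ID·DK·cos(90°) = 36 + 196 - 0 = 232
  IK = 2·√58

Step 4: From DF = 8.39, FG = 4, and ∠DFG = 60°, by the law of cosines:
  DG² = DF² + FG² - 2·DF·FG·cos(60°) = 70.46 + 16 - 33.58 = 52.88
  DG ≈ 7.27

Step 5: From AD = 6·√5, DM = 36, and ∠ADM = 30°, by the law of cosines:
  AM² = AD² + DM² - 2·AD·DM·cos(30°) = 180 + 1296 - 836.6 = 639.4
  AM ≈ 25.29

Step 6: From DA = 6·√5, DI = 6, AI = 12, by the inverse law of cosines:
  cos(∠ADI) = (DA² + DI² - AI²) / (2·DA·DI)
  ∠ADI = 63.43°

Step 7: From DF = 8.39, DI = 6, FI = 3, by the inverse law of cosines:
  cos(∠FDI) = (DF² + DI² - FI²) / (2·DF·DI)
  ∠FDI = 14.64°

Step 8: From ID = 6, IK = 2·√58, DK = 14, by the inverse law of cosines:
  cos(∠DIK) = (ID² + IK² - DK²) / (2·ID·IK)
  ∠DIK = 66.8°

Step 9: From AD = 6·√5, AI = 12, DI = 6, by the inverse law of cosines:
  cos(∠DAI) = (AD² + AI² - DI²) / (2·AD·AI)
  ∠DAI = 26.57°

Step 10: From FD = 8.39, FI = 3, DI = 6, by the inverse law of cosines:
  cos(∠DFI) = (FD² + FI² - DI²) / (2·FD·FI)
  ∠DFI = 30.36°

Step 11: From KD = 14, KI = 2·√58, DI = 6, by the inverse law of cosines:
  cos(∠DKI) = (KD² + KI² - DI²) / (2·KD·KI)
  ∠DKI = 23.2°

Step 12: From DF = 8.39, DG = 7.27, FG = 4, by the inverse law of cosines:
  cos(∠FDG) = (DF² + DG² - FG²) / (2·DF·DG)
  ∠FDG = 28.45°

Step 13: From AD = 6·√5, AM = 25.29, DM = 36, by the inverse law of cosines:
  cos(∠DAM) = (AD² + AM² - DM²) / (2·AD·AM)
  ∠DAM = 134.62°

Step 14: From MA = 25.29, MD = 36, AD = 6·√5, by the inverse law of cosines:
  cos(∠AMD) = (MA² + MD² - AD²) / (2·MA·MD)
  ∠AMD = 15.38°

Step 15: From GD = 7.27, GF = 4, DF = 8.39, by the inverse law of cosines:
  cos(∠DGF) = (GD² + GF² - DF²) / (2·GD·GF)
  ∠DGF = 91.55°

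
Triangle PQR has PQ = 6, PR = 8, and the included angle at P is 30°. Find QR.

By the law of cosines: QR^2 = PQ^2 + PR^2 - 2*PQ*PR*cos(P)
QR^2 = 6^2 + 8^2 - 2*6*8*cos(30°)
QR^2 = 36 + 64 - 96*(sqrt(3)/2)
QR^2 = 100 - 48*sqrt(3)
QR = 2*sqrt(25 - 12*sqrt(3))

2*sqrt(25 - 12*sqrt(3))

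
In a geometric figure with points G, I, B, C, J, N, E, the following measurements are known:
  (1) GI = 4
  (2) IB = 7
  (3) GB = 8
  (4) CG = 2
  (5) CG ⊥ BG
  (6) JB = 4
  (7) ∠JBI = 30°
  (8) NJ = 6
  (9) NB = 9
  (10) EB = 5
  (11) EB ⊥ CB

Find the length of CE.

Step 1: By the law of cosines on triangle BGC: BC² = 8² + 2² − 2·8·2·cos(90°) = 68, so BC = 2·√17.
Step 2: By the law of cosines on triangle CBE: CE² = (2·√17)² + 5² − 2·2·√17·5·cos(90°) = 93, so CE = √93.

Therefore, the length of CE = √93.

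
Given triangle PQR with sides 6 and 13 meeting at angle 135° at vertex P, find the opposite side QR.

When two sides and the included angle are known, the law of cosines gives the third side.
c^2 = a^2 + b^2 - 2ab cos(C) generalizes the Pythagorean theorem to non-right triangles.
Here: QR^2 = 36 + 169 - 156*(-sqrt(2)/2) = 78*sqrt(2) + 205
QR = sqrt(78*sqrt(2) + 205)

sqrt(78*sqrt(2) + 205)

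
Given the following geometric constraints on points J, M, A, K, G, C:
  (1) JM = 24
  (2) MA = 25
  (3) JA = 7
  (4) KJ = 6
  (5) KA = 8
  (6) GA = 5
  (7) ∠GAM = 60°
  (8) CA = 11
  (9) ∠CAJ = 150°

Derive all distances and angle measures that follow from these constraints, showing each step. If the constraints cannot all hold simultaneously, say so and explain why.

The constraints are consistent.

Step 1: From JA = 7, AC = 11, and ∠JAC = 150°, by the law of cosines:
  JC² = JA² + AC² - 2·JA·AC·cos(150°) = 49 + 121 + 133.4 = 303.4
  JC ≈ 17.42

Step 2: From MA = 25, AG = 5, and ∠MAG = 60°, by the law of cosines:
  MG² = MA² + AG² - 2·MA·AG·cos(60°) = 625 + 25 - 125 = 525
  MG = 5·√21

Step 3: From JA = 7, JK = 6, AK = 8, by the inverse law of cosines:
  cos(∠AJK) = (JA² + JK² - AK²) / (2·JA·JK)
  ∠AJK = 75.52°

Step 4: From JA = 7, JM = 24, AM = 25, by the inverse law of cosines:
  cos(∠AJM) = (JA² + JM² - AM²) / (2·JA·JM)
  ∠AJM = 90°

Step 5: From MA = 25, MJ = 24, AJ = 7, by the inverse law of cosines:
  cos(∠AMJ) = (MA² + MJ² - AJ²) / (2·MA·MJ)
  ∠AMJ = 16.26°

Step 6: From AJ = 7, AK = 8, JK = 6, by the inverse law of cosines:
  cos(∠JAK) = (AJ² + AK² - JK²) / (2·AJ·AK)
  ∠JAK = 46.57°

Step 7: From AJ = 7, AM = 25, JM = 24, by the inverse law of cosines:
  cos(∠JAM) = (AJ² + AM² - JM²) / (2·AJ·AM)
  ∠JAM = 73.74°

Step 8: From KA = 8, KJ = 6, AJ = 7, by the inverse law of cosines:
  cos(∠AKJ) = (KA² + KJ² - AJ²) / (2·KA·KJ)
  ∠AKJ = 57.91°

Step 9: From JA = 7, JC = 17.42, AC = 11, by the inverse law of cosines:
  cos(∠AJC) = (JA² + JC² - AC²) / (2·JA·JC)
  ∠AJC = 18.41°

Step 10: From MA = 25, MG = 5·√21, AG = 5, by the inverse law of cosines:
  cos(∠AMG) = (MA² + MG² - AG²) / (2·MA·MG)
  ∠AMG = 10.89°

Step 11: From GA = 5, GM = 5·√21, AM = 25, by the inverse law of cosines:
  cos(∠AGM) = (GA² + GM² - AM²) / (2·GA·GM)
  ∠AGM = 109.11°

Step 12: From CA = 11, CJ = 17.42, AJ = 7, by the inverse law of cosines:
  cos(∠ACJ) = (CA² + CJ² - AJ²) / (2·CA·CJ)
  ∠ACJ = 11.59°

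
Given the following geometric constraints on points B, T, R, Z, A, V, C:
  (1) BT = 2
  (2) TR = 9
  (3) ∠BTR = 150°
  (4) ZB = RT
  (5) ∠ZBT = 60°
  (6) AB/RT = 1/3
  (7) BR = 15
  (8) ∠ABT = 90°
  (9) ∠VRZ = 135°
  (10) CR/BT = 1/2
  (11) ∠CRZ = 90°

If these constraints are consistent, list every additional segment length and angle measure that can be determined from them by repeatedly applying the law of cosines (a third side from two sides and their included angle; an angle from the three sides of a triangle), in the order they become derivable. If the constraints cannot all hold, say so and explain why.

These constraints are not satisfiable: by the triangle inequality in triangle TBR, (1) BT = 2 and (2) TR = 9 force BR ≤ 2 + 9 = 11, but (7) says BR = 15. No planar figure meets all of them, so nothing further can be derived.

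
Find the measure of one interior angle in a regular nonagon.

Each interior angle of a regular n-gon is (n - 2) * 180 / n.
For n = 9: (9 - 2) * 180 / 9 = 1260/9 = 140 degrees.

140 degrees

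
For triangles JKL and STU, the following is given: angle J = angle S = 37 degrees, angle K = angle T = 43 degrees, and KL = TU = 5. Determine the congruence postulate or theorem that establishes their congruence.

The given information matches AAS: Two pairs of corresponding angles and a non-included side are equal (Angle-Angle-Side).

AAS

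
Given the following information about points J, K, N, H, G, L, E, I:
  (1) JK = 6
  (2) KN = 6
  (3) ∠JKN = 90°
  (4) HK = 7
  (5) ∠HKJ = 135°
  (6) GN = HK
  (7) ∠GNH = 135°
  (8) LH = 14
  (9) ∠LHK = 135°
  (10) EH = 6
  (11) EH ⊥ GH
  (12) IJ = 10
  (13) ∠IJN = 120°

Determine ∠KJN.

Step 1: By the law of cosines on triangle JKN: JN² = 6² + 6² − 2·6·6·cos(90°) = 72, so JN = 6·√2.
Step 2: By the inverse law of cosines on triangle KJN: cos(∠KJN) = (6² + (6·√2)² − 6²) / (2·6·6·√2) = 72/101.82 = 0.7071, so ∠KJN = 45°.

Therefore, the measure of angle ∠KJN = 45°.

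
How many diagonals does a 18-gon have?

The number of diagonals in an n-gon is n(n - 3)/2.
For n = 18: 18(18 - 3)/2 = 18 × 15 / 2 = 135.

135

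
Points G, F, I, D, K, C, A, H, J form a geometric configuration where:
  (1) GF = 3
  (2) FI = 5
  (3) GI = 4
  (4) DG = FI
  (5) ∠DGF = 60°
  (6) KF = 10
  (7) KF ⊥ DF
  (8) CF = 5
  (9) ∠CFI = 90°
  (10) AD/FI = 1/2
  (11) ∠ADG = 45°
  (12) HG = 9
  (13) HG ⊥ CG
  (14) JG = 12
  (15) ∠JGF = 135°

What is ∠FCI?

Step 1: By the law of cosines on triangle CFI: CI² = 5² + 5² − 2·5·5·cos(90°) = 50, so CI = 5·√2.
Step 2: By the inverse law of cosines on triangle FCI: cos(∠FCI) = (5² + (5·√2)² − 5²) / (2·5·5·√2) = 50/70.71 = 0.7071, so ∠FCI = 45°.

Therefore, the measure of angle ∠FCI = 45°.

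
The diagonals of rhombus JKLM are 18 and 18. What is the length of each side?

In a rhombus, the diagonals bisect each other perpendicularly, creating four congruent right triangles.
Each triangle has legs 9 (half of 18) and 9 (half of 18).
The hypotenuse of each right triangle is a side of the rhombus:
side = sqrt(9^2 + 9^2) = sqrt(162) = 9*sqrt(2)

9*sqrt(2)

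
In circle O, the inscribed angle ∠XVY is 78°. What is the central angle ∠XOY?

The inscribed angle theorem states that a central angle is always twice any inscribed angle that subtends the same arc.
Since the inscribed angle is 78°, the central angle = 2 × 78° = 156°.

156°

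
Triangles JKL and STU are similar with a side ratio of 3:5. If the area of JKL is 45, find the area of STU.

Area ratio = (3/5)^2 = 9/25. Area of STU = 45 * 25/9 = 125.

125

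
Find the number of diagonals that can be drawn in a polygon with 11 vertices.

Total line segments between 11 vertices = C(11,2) = 55.
Subtract the 11 sides: 55 - 11 = 44 diagonals.

44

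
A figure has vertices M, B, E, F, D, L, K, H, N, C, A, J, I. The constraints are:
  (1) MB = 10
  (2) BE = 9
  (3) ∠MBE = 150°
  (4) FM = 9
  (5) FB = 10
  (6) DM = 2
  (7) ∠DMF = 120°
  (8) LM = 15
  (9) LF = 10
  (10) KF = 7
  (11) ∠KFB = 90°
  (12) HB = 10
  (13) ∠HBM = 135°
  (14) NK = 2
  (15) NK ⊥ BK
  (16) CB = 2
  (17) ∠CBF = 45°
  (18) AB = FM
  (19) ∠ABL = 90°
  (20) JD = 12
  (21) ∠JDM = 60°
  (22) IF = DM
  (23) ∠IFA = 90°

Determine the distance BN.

Step 1: By the law of cosines on triangle BFK: BK² = 10² + 7² − 2·10·7·cos(90°) = 149, so BK = √149.
Step 2: By the law of cosines on triangle BKN: BN² = √149² + 2² − 2·√149·2·cos(90°) = 153, so BN = 3·√17.

Therefore, the length of BN = 3·√17.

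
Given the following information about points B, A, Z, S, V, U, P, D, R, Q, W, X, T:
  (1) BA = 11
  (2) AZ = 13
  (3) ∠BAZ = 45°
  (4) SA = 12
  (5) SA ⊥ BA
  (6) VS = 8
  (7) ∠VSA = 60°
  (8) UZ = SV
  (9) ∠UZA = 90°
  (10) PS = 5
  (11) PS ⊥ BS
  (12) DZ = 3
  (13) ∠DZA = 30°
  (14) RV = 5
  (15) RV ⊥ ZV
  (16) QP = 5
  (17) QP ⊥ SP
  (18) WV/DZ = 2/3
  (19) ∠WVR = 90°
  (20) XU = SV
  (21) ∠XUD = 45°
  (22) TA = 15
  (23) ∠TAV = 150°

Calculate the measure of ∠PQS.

Step 1: By the law of cosines on triangle QPS: QS² = 5² + 5² − 2·5·5·cos(90°) = 50, so QS = 5·√2.
Step 2: By the inverse law of cosines on triangle PQS: cos(∠PQS) = (5² + (5·√2)² − 5²) / (2·5·5·√2) = 50/70.71 = 0.7071, so ∠PQS = 45°.

Therefore, the measure of angle ∠PQS = 45°.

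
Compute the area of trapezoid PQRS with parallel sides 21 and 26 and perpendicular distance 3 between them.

A trapezoid's area equals the midsegment times the height.
The midsegment is (21 + 26) / 2 = 47/2.
Area = 47/2 * 3 = 141/2.

141/2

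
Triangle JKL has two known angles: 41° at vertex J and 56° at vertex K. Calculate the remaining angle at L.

By the triangle angle sum property, the three interior angles of any triangle add up to 180°.
We know angle J = 41° and angle K = 56°, so their sum is 97°.
Therefore angle L = 180° - 97° = 83°.

83 degrees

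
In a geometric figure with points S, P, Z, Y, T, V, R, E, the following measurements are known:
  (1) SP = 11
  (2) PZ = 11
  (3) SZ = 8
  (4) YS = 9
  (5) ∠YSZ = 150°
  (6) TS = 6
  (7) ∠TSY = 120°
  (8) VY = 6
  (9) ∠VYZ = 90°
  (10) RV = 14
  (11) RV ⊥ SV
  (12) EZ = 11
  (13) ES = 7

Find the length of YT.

Step 1: By the law of cosines on triangle YST: YT² = 9² + 6² − 2·9·6·cos(120°) = 171, so YT = 3·√19.

Therefore, the length of YT = 3·√19.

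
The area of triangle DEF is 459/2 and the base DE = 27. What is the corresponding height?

Area = (1/2) * base * height
height = 2 * Area / base
height = 2 * 459/2 / 27
height = 459 / 27
height = 17

17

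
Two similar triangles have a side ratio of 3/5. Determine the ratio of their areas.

The ratio of areas of similar triangles equals the square of the side ratio.
Side ratio = 3:5
Area ratio = (3/5)^2 = 9/25 = 9:25

9:25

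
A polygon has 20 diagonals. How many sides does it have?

Using d = n(n - 3)/2, we solve 20 = n(n - 3)/2.
So n(n - 3) = 40.
Testing n = 8: 8 * 5 = 40 = 40. Correct.
The polygon has 8 sides.

8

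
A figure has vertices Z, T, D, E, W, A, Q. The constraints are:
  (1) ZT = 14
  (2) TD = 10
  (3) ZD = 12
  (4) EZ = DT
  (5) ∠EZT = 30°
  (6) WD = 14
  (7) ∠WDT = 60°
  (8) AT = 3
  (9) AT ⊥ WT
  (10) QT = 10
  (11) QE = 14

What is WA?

Step 1: By the law of cosines on triangle WDT: WT² = 14² + 10² − 2·14·10·cos(60°) = 156, so WT = 2·√39.
Step 2: By the law of cosines on triangle WTA: WA² = (2·√39)² + 3² − 2·2·√39·3·cos(90°) = 165, so WA = √165.

Therefore, the length of WA = √165.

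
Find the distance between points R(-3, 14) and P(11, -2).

d = sqrt((11 - -3)^2 + (-2 - 14)^2)
d = sqrt(14^2 + -16^2)
d = sqrt(196 + 256)
d = sqrt(452) = 2*sqrt(113)

2*sqrt(113)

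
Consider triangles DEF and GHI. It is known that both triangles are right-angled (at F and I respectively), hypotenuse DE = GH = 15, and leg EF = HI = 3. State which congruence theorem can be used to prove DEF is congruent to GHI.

Consider the given information: both triangles are right-angled (at F and I respectively), hypotenuse DE = GH = 15, and leg EF = HI = 3
This is not SSS or SAS: SSS requires all three pairs of sides, but we don't have that. SAS requires two sides and the included angle between them.
The correct criterion is HL. The hypotenuse and one leg of two right triangles are equal (Hypotenuse-Leg).

HL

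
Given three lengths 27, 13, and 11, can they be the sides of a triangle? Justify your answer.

The longest side is 27. The other two sides sum to 11 + 13 = 24.
Since 24 ≤ 27, the two shorter sides cannot reach around to close the triangle.

No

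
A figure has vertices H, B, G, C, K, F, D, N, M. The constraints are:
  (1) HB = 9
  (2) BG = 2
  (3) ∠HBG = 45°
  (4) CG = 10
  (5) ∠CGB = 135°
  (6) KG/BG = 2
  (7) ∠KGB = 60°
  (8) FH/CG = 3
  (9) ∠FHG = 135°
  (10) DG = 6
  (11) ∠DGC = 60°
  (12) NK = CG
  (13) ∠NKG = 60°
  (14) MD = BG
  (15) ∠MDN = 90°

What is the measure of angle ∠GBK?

From the given relations: KG = 2·BG = 2·2 = 4.
Step 1: By the law of cosines on triangle BGK: BK² = 2² + 4² − 2·2·4·cos(60°) = 12, so BK = 2·√3.
Step 2: By the inverse law of cosines on triangle GBK: cos(∠GBK) = (2² + (2·√3)² − 4²) / (2·2·2·√3) = 0/13.86 = 0, so ∠GBK = 90°.

Therefore, the measure of angle ∠GBK = 90°.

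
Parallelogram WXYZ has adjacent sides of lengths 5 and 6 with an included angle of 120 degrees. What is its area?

Area = a * b * sin(theta)
Area = 5 * 6 * sin(120 degrees)
Area = 30 * sqrt(3)/2
Area = 15*sqrt(3)

15*sqrt(3)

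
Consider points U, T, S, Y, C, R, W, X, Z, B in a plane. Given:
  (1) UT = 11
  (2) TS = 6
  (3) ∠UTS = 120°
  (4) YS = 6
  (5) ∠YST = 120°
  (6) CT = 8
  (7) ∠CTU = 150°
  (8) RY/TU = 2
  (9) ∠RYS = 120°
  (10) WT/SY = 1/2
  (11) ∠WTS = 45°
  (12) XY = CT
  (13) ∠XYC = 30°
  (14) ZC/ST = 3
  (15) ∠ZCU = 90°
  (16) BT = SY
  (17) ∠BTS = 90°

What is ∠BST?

From the given relations: BT = SY = 6.
Step 1: By the law of cosines on triangle STB: SB² = 6² + 6² − 2·6·6·cos(90°) = 72, so SB = 6·√2.
Step 2: By the inverse law of cosines on triangle BST: cos(∠BST) = ((6·√2)² + 6² − 6²) / (2·6·√2·6) = 72/101.82 = 0.7071, so ∠BST = 45°.

Therefore, the measure of angle ∠BST = 45°.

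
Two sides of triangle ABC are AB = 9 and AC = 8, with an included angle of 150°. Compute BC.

When two sides and the included angle are known, the law of cosines gives the third side.
c^2 = a^2 + b^2 - 2ab cos(C) generalizes the Pythagorean theorem to non-right triangles.
Here: BC^2 = 81 + 64 - 144*(-sqrt(3)/2) = 72*sqrt(3) + 145
BC = sqrt(72*sqrt(3) + 145)

sqrt(72*sqrt(3) + 145)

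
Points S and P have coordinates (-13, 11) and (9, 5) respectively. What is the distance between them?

The horizontal distance is |9 - -13| = 22 and the vertical distance is |5 - 11| = 6.
By the Pythagorean theorem, d = sqrt(22^2 + 6^2) = sqrt(520) = 2*sqrt(130).

2*sqrt(130)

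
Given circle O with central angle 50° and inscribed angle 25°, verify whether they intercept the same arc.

By the inscribed angle theorem, if both angles subtend the same arc, the inscribed angle must be half the central angle.
Half of 50° = 25°, which equals the given inscribed angle of 25°.
Therefore, yes, they correspond to the same arc.

Yes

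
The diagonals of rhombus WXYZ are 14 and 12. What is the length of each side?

In a rhombus, the diagonals bisect each other perpendicularly, creating four congruent right triangles.
Each triangle has legs 7 (half of 14) and 6 (half of 12).
The hypotenuse of each right triangle is a side of the rhombus:
side = sqrt(7^2 + 6^2) = sqrt(85)

sqrt(85)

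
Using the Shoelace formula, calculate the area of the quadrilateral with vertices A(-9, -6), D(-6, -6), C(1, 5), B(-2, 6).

The Shoelace formula works by pairing each vertex with the next (cycling back to the first).
For each pair, compute x_i*y_(i+1) - x_(i+1)*y_i:
  (-9*-6 - -6*-6) = 18
  (-6*5 - 1*-6) = -24
  (1*6 - -2*5) = 16
  (-2*-6 - -9*6) = 66
Taking half the absolute value of the total: Area = (1/2)(76) = 38.

38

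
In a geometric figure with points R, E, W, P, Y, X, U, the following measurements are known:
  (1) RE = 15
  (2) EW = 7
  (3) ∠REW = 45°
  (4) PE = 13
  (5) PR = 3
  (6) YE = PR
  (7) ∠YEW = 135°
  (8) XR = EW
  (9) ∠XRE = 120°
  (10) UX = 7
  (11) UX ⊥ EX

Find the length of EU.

From the given relations: XR = EW = 7.
Step 1: By the law of cosines on triangle ERX: EX² = 15² + 7² − 2·15·7·cos(120°) = 379, so EX ≈ 19.47.
Step 2: By the law of cosines on triangle EXU: EU² = 19.47² + 7² − 2·19.47·7·cos(90°) = 428, so EU = 2·√107.

Therefore, the length of EU = 2·√107.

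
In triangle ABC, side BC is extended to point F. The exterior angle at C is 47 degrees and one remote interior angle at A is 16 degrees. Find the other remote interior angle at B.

By the exterior angle theorem: exterior angle = sum of remote interior angles.
47 = 16 + angle B
angle B = 47 - 16 = 31 degrees

31 degrees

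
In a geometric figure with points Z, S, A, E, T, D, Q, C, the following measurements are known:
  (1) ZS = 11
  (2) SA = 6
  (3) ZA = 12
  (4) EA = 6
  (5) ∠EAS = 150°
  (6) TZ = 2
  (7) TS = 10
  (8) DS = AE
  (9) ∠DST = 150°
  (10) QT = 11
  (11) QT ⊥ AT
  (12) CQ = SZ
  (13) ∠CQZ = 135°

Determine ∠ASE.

Step 1: By the law of cosines on triangle SAE: SE² = 6² + 6² − 2·6·6·cos(150°) = 134.35, so SE ≈ 11.59.
Step 2: By the inverse law of cosines on triangle ASE: cos(∠ASE) = (6² + 11.59² − 6²) / (2·6·11.59) = 134.35/139.09 = 0.9659, so ∠ASE = 15°.

Therefore, the measure of angle ∠ASE = 15°.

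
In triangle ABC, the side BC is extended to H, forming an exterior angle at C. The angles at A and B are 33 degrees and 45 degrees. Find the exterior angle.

The interior angle at C is 180 - 33 - 45 = 102 degrees.
The exterior angle and interior angle at C are supplementary:
Exterior angle = 180 - 102 = 78 degrees.

78 degrees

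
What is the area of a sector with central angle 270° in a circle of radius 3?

Sector area = πr² × θ/360
= π × 3² × 3/4
= π × 9 × 3/4
= 27*pi/4

27*pi/4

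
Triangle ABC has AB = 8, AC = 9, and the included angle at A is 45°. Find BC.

By the law of cosines: BC^2 = AB^2 + AC^2 - 2*AB*AC*cos(A)
BC^2 = 8^2 + 9^2 - 2*8*9*cos(45°)
BC^2 = 64 + 81 - 144*(sqrt(2)/2)
BC^2 = 145 - 72*sqrt(2)
BC = sqrt(145 - 72*sqrt(2))

sqrt(145 - 72*sqrt(2))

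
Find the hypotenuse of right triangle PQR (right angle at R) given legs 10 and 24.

PQ = sqrt(10^2 + 24^2) = sqrt(676) = 26

26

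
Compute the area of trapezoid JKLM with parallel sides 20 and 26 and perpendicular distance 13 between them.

Area = (20 + 26) * 13 / 2 = 598 / 2 = 299

299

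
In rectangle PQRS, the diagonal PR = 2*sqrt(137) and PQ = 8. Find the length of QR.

b = sqrt(d^2 - a^2) = sqrt(548 - 64) = sqrt(484) = 22

22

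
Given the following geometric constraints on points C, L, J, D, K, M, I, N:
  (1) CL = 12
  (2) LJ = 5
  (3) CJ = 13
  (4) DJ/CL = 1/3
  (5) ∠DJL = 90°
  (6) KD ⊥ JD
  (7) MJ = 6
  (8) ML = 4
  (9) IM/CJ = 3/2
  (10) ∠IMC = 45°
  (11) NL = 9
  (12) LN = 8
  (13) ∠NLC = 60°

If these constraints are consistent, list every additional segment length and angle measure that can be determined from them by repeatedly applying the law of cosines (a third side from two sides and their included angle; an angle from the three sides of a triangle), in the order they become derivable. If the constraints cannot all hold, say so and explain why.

These constraints are not satisfiable: (11) NL = 9 and (12) LN = 8 assign two different lengths to the same segment. No planar figure meets all of them, so nothing further can be derived.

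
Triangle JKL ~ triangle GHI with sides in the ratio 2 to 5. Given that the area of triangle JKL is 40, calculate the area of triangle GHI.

For similar figures, the area ratio equals the square of the side ratio.
Side ratio (JKL to GHI) = 2:5, so area ratio = 2^2:5^2 = 4:25.
If the area of JKL is 40, then the area of GHI = 40 * (25/4) = 250.

250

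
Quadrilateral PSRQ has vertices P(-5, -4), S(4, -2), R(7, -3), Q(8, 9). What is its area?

The Shoelace formula works by pairing each vertex with the next (cycling back to the first).
For each pair, compute x_i*y_(i+1) - x_(i+1)*y_i:
  (-5*-2 - 4*-4) = 26
  (4*-3 - 7*-2) = 2
  (7*9 - 8*-3) = 87
  (8*-4 - -5*9) = 13
Taking half the absolute value of the total: Area = (1/2)(128) = 64.

64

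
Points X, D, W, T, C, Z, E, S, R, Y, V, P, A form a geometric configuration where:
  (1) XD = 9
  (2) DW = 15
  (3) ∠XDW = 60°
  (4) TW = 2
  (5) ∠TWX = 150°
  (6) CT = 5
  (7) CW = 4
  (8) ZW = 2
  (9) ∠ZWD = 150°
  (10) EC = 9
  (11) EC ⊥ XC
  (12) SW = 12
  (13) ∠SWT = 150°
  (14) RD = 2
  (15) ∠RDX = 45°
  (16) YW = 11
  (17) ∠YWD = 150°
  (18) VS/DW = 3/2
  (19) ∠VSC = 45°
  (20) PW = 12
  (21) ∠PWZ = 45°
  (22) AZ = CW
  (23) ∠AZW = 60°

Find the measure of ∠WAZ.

From the given relations: AZ = CW = 4.
Step 1: By the law of cosines on triangle AZW: AW² = 4² + 2² − 2·4·2·cos(60°) = 12, so AW = 2·√3.
Step 2: By the inverse law of cosines on triangle WAZ: cos(∠WAZ) = ((2·√3)² + 4² − 2²) / (2·2·√3·4) = 24/27.71 = 0.866, so ∠WAZ = 30°.

Therefore, the measure of angle ∠WAZ = 30°.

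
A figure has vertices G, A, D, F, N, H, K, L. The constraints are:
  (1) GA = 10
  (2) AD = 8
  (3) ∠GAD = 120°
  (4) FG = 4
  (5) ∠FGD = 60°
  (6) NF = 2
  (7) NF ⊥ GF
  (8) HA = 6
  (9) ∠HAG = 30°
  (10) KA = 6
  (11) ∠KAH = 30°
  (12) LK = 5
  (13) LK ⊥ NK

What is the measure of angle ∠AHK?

Step 1: By the law of cosines on triangle HAK: HK² = 6² + 6² − 2·6·6·cos(30°) = 9.65, so HK ≈ 3.11.
Step 2: By the inverse law of cosines on triangle AHK: cos(∠AHK) = (6² + 3.11² − 6²) / (2·6·3.11) = 9.65/37.27 = 0.2588, so ∠AHK = 75°.

Therefore, the measure of angle ∠AHK = 75°.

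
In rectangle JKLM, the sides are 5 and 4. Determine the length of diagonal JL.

A rectangle's diagonal splits it into two right triangles, with the diagonal as the hypotenuse.
By the Pythagorean theorem, d^2 = 5^2 + 4^2 = 41.
Therefore d = sqrt(41).

sqrt(41)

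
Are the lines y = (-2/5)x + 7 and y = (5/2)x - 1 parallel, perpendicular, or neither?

Slope of line 1: m1 = -2/5
Slope of line 2: m2 = 5/2
Two lines are perpendicular when the product of their slopes is -1 (negative reciprocals).
m1 * m2 = (-2/5) * (5/2) = -1, confirming perpendicularity.

Perpendicular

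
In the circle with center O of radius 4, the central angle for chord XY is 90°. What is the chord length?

Drop a perpendicular from the center to the chord, bisecting both the chord and the central angle.
Each half-chord = r sin(θ/2) = 4 sin(45°).
The full chord = 2 × 4 × sin(45°) = 4*sqrt(2).

4*sqrt(2)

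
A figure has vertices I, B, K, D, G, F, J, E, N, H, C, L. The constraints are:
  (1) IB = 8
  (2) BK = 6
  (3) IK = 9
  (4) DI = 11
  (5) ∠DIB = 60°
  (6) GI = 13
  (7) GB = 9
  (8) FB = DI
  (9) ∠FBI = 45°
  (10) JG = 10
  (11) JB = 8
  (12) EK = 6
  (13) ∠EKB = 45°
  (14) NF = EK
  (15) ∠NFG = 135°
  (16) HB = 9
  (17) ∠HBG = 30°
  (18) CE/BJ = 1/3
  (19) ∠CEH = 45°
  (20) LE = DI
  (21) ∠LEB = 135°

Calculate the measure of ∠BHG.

Step 1: By the law of cosines on triangle HBG: HG² = 9² + 9² − 2·9·9·cos(30°) = 21.7, so HG ≈ 4.66.
Step 2: By the inverse law of cosines on triangle BHG: cos(∠BHG) = (9² + 4.66² − 9²) / (2·9·4.66) = 21.7/83.86 = 0.2588, so ∠BHG = 75°.

Therefore, the measure of angle ∠BHG = 75°.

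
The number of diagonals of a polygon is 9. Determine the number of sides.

Using d = n(n - 3)/2, we solve 9 = n(n - 3)/2.
So n(n - 3) = 18.
Testing n = 6: 6 * 3 = 18 = 18. Correct.
The polygon has 6 sides.

6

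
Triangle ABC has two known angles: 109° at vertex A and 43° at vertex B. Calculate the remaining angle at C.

The interior angles sum to 180°: angle C = 180 - 109 - 43 = 28°.
The triangle is obtuse (angles 109°, 43°, 28°).

28 degrees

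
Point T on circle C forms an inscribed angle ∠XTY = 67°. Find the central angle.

By the inscribed angle theorem, the central angle is twice the inscribed angle.
Central angle = 2 × 67° = 134°

134°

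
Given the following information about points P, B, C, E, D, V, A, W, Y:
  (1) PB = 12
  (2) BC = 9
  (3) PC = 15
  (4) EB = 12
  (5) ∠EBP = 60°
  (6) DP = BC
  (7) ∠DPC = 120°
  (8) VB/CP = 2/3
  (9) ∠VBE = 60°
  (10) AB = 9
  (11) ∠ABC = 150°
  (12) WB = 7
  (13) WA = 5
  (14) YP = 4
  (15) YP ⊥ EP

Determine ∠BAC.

Step 1: By the law of cosines on triangle ABC: AC² = 9² + 9² − 2·9·9·cos(150°) = 302.3, so AC ≈ 17.39.
Step 2: By the inverse law of cosines on triangle BAC: cos(∠BAC) = (9² + 17.39² − 9²) / (2·9·17.39) = 302.3/312.96 = 0.9659, so ∠BAC = 15°.

Therefore, the measure of angle ∠BAC = 15°.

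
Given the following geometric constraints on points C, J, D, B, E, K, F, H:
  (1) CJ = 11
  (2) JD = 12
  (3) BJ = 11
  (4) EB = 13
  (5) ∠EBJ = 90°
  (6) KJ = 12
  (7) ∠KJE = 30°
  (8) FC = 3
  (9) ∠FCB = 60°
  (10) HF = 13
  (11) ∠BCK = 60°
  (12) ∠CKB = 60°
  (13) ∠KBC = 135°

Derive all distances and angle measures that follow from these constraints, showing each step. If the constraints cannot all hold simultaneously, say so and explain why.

These constraints are not satisfiable: (11), (12) and (13) are the three interior angles of triangle BCK, which must sum to 180°, but 60° + 60° + 135° = 255°. No planar figure meets all of them, so nothing further can be derived.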